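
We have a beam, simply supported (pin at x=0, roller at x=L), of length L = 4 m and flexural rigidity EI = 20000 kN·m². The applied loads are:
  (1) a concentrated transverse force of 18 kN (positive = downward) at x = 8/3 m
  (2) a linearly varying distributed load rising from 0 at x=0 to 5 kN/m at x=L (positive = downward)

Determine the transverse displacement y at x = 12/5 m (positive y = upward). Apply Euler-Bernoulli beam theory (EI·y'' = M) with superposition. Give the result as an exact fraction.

Load 1 — point force P=18 kN at a=8/3 m (b=L-a=4/3):
  y_1 = -Pbx(L²-b²-x²)/(6LEI)  [x≤a] = -18·(4/3)·(12/5)·(4²-(4/3)²-(12/5)²)/(6·4·20000) = -238/234375 m
Load 2 — triangular load w₀=5 kN/m (0→w₀ over full span):
  y_2 = -w₀x(7L⁴-10L²x²+3x⁴)/(360LEI) = -5·(12/5)·(7·4⁴-10·4²·(12/5)²+3·(12/5)⁴)/(360·4·20000) = -2368/5859375 m
Superposition: y = Σ y_i = -8318/5859375 m ≈ -0.001420 m

y(12/5) = -8318/5859375 m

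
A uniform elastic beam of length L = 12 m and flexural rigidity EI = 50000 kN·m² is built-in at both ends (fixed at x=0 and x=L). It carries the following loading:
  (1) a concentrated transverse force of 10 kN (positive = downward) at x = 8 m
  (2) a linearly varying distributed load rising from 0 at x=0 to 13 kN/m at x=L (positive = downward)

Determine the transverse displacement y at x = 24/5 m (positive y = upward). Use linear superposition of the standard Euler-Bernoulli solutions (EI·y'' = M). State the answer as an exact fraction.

y(24/5) = -1069792/146484375 m

Load 1 — point force P=10 kN at a=8 m (b=L-a=4):
  y_1 = -Pb²x²(3aL-(3a+b)x)/(6L³EI)  [x≤a] = -10·4²·(24/5)²·(3·8·12-(3·8+4)·(24/5))/(6·12³·50000) = -256/234375 m
Load 2 — triangular load w₀=13 kN/m (0→w₀ over full span):
  y_2 = -w₀x²(L-x)²(x+2L)/(120LEI) = -13·(24/5)²·(12-(24/5))²·((24/5)+2·12)/(120·12·50000) = -303264/48828125 m
Superposition: y = Σ y_i = -1069792/146484375 m ≈ -0.007303 m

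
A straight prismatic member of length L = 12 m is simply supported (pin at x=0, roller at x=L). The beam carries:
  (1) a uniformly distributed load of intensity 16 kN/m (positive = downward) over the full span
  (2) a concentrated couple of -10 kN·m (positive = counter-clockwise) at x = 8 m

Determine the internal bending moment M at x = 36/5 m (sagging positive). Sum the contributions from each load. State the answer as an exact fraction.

M(36/5) = 6762/25 kN·m

Load 1 — uniform load w=16 kN/m over full span:
  M_1 = wx(L-x)/2 = 16·(36/5)·(12-(36/5))/2 = 6912/25 kN·m
Load 2 — applied couple M₀=-10 kN·m at a=8 m (b=L-a=4):
  M_2 = M₀x/L  [x≤a] = (-10)·(36/5)/12 = -6 kN·m
Superposition: M = Σ M_i = 6762/25 kN·m ≈ 270.480000 kN·m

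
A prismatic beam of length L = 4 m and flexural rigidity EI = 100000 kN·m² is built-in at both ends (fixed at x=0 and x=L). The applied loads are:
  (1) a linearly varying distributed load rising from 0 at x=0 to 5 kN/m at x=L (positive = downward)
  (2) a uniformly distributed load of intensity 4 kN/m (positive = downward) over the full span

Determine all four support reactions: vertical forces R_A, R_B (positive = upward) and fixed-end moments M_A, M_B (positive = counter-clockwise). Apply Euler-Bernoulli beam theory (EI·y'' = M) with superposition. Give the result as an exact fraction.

Load 1 — triangular load w₀=5 kN/m (0→w₀ over full span):
  R_A = 3w₀L/20 = 3·5·4/20 = 3 kN
  M_A = w₀L²/30 = 5·4²/30 = 8/3 kN·m
  R_B = 7w₀L/20 = 7·5·4/20 = 7 kN
  M_B = -w₀L²/20 = -5·4²/20 = -4 kN·m
Load 2 — uniform load w=4 kN/m over full span:
  R_A = wL/2 = 4·4/2 = 8 kN
  M_A = wL²/12 = 4·4²/12 = 16/3 kN·m
  R_B = wL/2 = 4·4/2 = 8 kN
  M_B = -wL²/12 = -4·4²/12 = -16/3 kN·m
Superposition: R_A = 11 kN, M_A = 8 kN·m, R_B = 15 kN, M_B = -28/3 kN·m

R_A = 11 kN, M_A = 8 kN·m, R_B = 15 kN, M_B = -28/3 kN·m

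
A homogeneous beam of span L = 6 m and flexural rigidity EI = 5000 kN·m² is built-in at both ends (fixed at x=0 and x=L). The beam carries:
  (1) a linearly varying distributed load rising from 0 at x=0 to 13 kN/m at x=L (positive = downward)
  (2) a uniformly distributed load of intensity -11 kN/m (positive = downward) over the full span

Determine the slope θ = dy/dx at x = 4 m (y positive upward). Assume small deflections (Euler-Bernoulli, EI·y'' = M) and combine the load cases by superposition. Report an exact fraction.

Load 1 — triangular load w₀=13 kN/m (0→w₀ over full span):
  θ_1 = -w₀(2x(L-x)(L-2x)(x+2L)+x²(L-x)²)/(120LEI) = -13·(2·4·(6-4)·(6-2·4)·(4+2·6)+4²·(6-4)²)/(120·6·5000) = 91/56250 rad
Load 2 — uniform load w=-11 kN/m over full span:
  θ_2 = -wx(L-x)(L-2x)/(12EI) = -(-11)·4·(6-4)·(6-2·4)/(12·5000) = -11/3750 rad
Superposition: θ = Σ θ_i = -37/28125 rad ≈ -0.001316 rad

θ(4) = -37/28125 rad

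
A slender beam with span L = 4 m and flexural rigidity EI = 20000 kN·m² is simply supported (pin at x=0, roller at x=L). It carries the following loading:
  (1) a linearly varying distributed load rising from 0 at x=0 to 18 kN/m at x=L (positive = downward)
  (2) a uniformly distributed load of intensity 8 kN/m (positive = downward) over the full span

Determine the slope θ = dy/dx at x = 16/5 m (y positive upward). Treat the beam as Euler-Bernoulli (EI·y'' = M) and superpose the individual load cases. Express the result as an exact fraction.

Load 1 — triangular load w₀=18 kN/m (0→w₀ over full span):
  θ_1 = -w₀(7L⁴-30L²x²+15x⁴)/(360LEI) = -18·(7·4⁴-30·4²·(16/5)²+15·(16/5)⁴)/(360·4·20000) = 757/781250 rad
Load 2 — uniform load w=8 kN/m over full span:
  θ_2 = -w(L³-6Lx²+4x³)/(24EI) = -8·(4³-6·4·(16/5)²+4·(16/5)³)/(24·20000) = 66/78125 rad
Superposition: θ = Σ θ_i = 1417/781250 rad ≈ 0.001814 rad

θ(16/5) = 1417/781250 rad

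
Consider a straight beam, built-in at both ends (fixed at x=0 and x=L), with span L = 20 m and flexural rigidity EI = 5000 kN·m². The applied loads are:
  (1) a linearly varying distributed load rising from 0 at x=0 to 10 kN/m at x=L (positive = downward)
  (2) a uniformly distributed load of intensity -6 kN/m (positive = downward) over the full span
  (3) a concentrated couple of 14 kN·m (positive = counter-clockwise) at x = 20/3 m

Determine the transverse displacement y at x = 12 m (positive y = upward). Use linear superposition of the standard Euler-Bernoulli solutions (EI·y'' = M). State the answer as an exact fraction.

Load 1 — triangular load w₀=10 kN/m (0→w₀ over full span):
  y_1 = -w₀x²(L-x)²(x+2L)/(120LEI) = -10·12²·(20-12)²·(12+2·20)/(120·20·5000) = -1248/3125 m
Load 2 — uniform load w=-6 kN/m over full span:
  y_2 = -wx²(L-x)²/(24EI) = -(-6)·12²·(20-12)²/(24·5000) = 288/625 m
Load 3 — applied couple M₀=14 kN·m at a=20/3 m (b=L-a=40/3):
  y_3 = (R_Ax³/6 - M_Ax²/2 - M₀(x-a)²/2)/EI  [x>a] with R_A=14/15, M_A=0 = ((14/15)·12³/6 - 0·12²/2 - 14·(12-(20/3))²/2)/5000 = 392/28125 m
Superposition: y = Σ y_i = 424/5625 m ≈ 0.075378 m

y(12) = 424/5625 m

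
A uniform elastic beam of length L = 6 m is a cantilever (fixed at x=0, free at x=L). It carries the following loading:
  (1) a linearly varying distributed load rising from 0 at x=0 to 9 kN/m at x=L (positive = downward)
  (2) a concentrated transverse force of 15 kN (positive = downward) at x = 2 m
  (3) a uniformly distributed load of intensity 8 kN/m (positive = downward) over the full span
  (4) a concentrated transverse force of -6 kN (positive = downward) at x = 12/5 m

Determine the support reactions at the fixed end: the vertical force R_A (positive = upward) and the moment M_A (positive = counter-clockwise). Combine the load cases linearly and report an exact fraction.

R_A = 84 kN, M_A = 1338/5 kN·m

Load 1 — triangular load w₀=9 kN/m (0→w₀ over full span):
  R_A = w₀L/2 = 9·6/2 = 27 kN
  M_A = w₀L²/3 = 9·6²/3 = 108 kN·m
Load 2 — point force P=15 kN at a=2 m (b=L-a=4):
  R_A = P = 15 kN
  M_A = Pa = 15·2 = 30 kN·m
Load 3 — uniform load w=8 kN/m over full span:
  R_A = wL = 8·6 = 48 kN
  M_A = wL²/2 = 8·6²/2 = 144 kN·m
Load 4 — point force P=-6 kN at a=12/5 m (b=L-a=18/5):
  R_A = P = (-6) = -6 kN
  M_A = Pa = (-6)·(12/5) = -72/5 kN·m
Superposition: R_A = 84 kN, M_A = 1338/5 kN·m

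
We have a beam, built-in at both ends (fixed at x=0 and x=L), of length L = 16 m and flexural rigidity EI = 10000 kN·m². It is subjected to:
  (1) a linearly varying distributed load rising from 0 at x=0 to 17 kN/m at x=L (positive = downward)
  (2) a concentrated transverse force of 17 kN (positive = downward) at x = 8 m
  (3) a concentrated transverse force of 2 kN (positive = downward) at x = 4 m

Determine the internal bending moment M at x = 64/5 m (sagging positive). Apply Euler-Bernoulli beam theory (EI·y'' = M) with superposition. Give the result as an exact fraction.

M(64/5) = -1123/750 kN·m

Load 1 — triangular load w₀=17 kN/m (0→w₀ over full span):
  M_1 = 3w₀Lx/20 - w₀L²/30 - w₀x³/(6L) = 3·17·16·(64/5)/20 - 17·16²/30 - 17·(64/5)³/(6·16) = 2176/375 kN·m
Load 2 — point force P=17 kN at a=8 m (b=L-a=8):
  M_2 = Pa²(a+3b)(L-x)/L³ - Pa²b/L²  [x>a] = 17·8²·(8+3·8)·(16-(64/5))/16³ - 17·8²·8/16² = -34/5 kN·m
Load 3 — point force P=2 kN at a=4 m (b=L-a=12):
  M_3 = Pa²(a+3b)(L-x)/L³ - Pa²b/L²  [x>a] = 2·4²·(4+3·12)·(16-(64/5))/16³ - 2·4²·12/16² = -1/2 kN·m
Superposition: M = Σ M_i = -1123/750 kN·m ≈ -1.497333 kN·m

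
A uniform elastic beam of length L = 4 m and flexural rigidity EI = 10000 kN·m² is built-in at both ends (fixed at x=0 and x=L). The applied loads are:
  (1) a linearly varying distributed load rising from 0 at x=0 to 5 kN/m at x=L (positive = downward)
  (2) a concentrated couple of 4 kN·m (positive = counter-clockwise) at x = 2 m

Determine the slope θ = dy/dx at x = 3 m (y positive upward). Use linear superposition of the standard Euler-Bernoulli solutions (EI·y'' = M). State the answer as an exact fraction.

Load 1 — triangular load w₀=5 kN/m (0→w₀ over full span):
  θ_1 = -w₀(2x(L-x)(L-2x)(x+2L)+x²(L-x)²)/(120LEI) = -5·(2·3·(4-3)·(4-2·3)·(3+2·4)+3²·(4-3)²)/(120·4·10000) = 41/320000 rad
Load 2 — applied couple M₀=4 kN·m at a=2 m (b=L-a=2):
  θ_2 = (R_Ax²/2 - M_Ax - M₀(x-a))/EI  [x>a] with R_A=3/2, M_A=1 = ((3/2)·3²/2 - 1·3 - 4·(3-2))/10000 = -1/40000 rad
Superposition: θ = Σ θ_i = 33/320000 rad ≈ 0.000103 rad

θ(3) = 33/320000 rad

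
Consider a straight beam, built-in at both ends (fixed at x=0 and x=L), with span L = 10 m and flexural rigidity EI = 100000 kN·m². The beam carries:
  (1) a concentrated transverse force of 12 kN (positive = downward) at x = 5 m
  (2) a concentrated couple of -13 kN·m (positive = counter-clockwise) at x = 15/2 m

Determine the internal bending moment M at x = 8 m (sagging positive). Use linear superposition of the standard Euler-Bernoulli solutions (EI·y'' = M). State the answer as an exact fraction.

Load 1 — point force P=12 kN at a=5 m (b=L-a=5):
  M_1 = Pa²(a+3b)(L-x)/L³ - Pa²b/L²  [x>a] = 12·5²·(5+3·5)·(10-8)/10³ - 12·5²·5/10² = -3 kN·m
Load 2 — applied couple M₀=-13 kN·m at a=15/2 m (b=L-a=5/2):
  M_2 = R_Ax - M_A - M₀  [x>a] with R_A=-117/80, M_A=-65/16 = (-117/80)·8 - (-65/16) - (-13) = 429/80 kN·m
Superposition: M = Σ M_i = 189/80 kN·m ≈ 2.362500 kN·m

M(8) = 189/80 kN·m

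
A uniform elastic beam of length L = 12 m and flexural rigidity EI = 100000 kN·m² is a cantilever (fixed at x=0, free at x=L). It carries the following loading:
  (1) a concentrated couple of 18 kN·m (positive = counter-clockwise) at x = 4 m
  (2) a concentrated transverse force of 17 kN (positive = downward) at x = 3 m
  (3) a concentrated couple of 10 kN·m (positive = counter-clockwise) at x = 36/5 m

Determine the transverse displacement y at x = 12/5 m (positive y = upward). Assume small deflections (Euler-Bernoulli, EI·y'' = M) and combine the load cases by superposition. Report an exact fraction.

Load 1 — applied couple M₀=18 kN·m at a=4 m (b=L-a=8):
  y_1 = M₀x²/(2EI)  [x≤a] = 18·(12/5)²/(2·100000) = 81/156250 m
Load 2 — point force P=17 kN at a=3 m (b=L-a=9):
  y_2 = -Px²(3a-x)/(6EI)  [x≤a] = -17·(12/5)²·(3·3-(12/5))/(6·100000) = -1683/1562500 m
Load 3 — applied couple M₀=10 kN·m at a=36/5 m (b=L-a=24/5):
  y_3 = M₀x²/(2EI)  [x≤a] = 10·(12/5)²/(2·100000) = 9/31250 m
Superposition: y = Σ y_i = -423/1562500 m ≈ -0.000271 m

y(12/5) = -423/1562500 m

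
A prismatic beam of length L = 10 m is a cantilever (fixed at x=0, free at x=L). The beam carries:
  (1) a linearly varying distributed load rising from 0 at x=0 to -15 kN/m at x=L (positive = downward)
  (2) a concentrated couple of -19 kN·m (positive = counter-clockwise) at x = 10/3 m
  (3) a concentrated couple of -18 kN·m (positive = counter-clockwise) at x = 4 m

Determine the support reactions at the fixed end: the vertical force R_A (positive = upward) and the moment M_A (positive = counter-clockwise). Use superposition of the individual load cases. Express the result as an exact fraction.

R_A = -75 kN, M_A = -463 kN·m

Load 1 — triangular load w₀=-15 kN/m (0→w₀ over full span):
  R_A = w₀L/2 = (-15)·10/2 = -75 kN
  M_A = w₀L²/3 = (-15)·10²/3 = -500 kN·m
Load 2 — applied couple M₀=-19 kN·m at a=10/3 m (b=L-a=20/3):
  R_A = 0 kN
  M_A = -M₀ = -(-19) = 19 kN·m
Load 3 — applied couple M₀=-18 kN·m at a=4 m (b=L-a=6):
  R_A = 0 kN
  M_A = -M₀ = -(-18) = 18 kN·m
Superposition: R_A = -75 kN, M_A = -463 kN·m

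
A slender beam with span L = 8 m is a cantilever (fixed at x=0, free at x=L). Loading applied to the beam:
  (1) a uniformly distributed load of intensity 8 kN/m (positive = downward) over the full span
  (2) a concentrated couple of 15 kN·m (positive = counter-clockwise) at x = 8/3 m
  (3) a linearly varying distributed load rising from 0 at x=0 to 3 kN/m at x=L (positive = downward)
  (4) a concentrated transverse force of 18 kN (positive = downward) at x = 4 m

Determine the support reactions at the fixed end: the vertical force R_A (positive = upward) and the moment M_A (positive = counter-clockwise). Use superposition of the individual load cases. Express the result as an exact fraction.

Load 1 — uniform load w=8 kN/m over full span:
  R_A = wL = 8·8 = 64 kN
  M_A = wL²/2 = 8·8²/2 = 256 kN·m
Load 2 — applied couple M₀=15 kN·m at a=8/3 m (b=L-a=16/3):
  R_A = 0 kN
  M_A = -M₀ = -15 kN·m
Load 3 — triangular load w₀=3 kN/m (0→w₀ over full span):
  R_A = w₀L/2 = 3·8/2 = 12 kN
  M_A = w₀L²/3 = 3·8²/3 = 64 kN·m
Load 4 — point force P=18 kN at a=4 m (b=L-a=4):
  R_A = P = 18 kN
  M_A = Pa = 18·4 = 72 kN·m
Superposition: R_A = 94 kN, M_A = 377 kN·m

R_A = 94 kN, M_A = 377 kN·m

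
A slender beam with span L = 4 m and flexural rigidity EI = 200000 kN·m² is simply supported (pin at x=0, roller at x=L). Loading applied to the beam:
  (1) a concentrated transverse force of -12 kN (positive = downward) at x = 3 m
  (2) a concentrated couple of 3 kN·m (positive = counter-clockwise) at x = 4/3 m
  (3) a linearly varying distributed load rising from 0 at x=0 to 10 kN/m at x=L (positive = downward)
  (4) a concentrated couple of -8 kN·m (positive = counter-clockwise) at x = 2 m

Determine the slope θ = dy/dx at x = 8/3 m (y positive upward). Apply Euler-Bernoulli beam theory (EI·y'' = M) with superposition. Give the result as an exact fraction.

Load 1 — point force P=-12 kN at a=3 m (b=L-a=1):
  θ_1 = -Pb(L²-b²-3x²)/(6LEI)  [x≤a] = -(-12)·1·(4²-1²-3·(8/3)²)/(6·4·200000) = -19/1200000 rad
Load 2 — applied couple M₀=3 kN·m at a=4/3 m (b=L-a=8/3):
  θ_2 = (M₀x²/(2L)-M₀(x-a)+C₁)/EI  [x>a] with C₁=M₀(3b²-L²)/(6L)=2/3 = (3·(8/3)²/(2·4)-3·((8/3)-(4/3))+(2/3))/200000 = -1/300000 rad
Load 3 — triangular load w₀=10 kN/m (0→w₀ over full span):
  θ_3 = -w₀(7L⁴-30L²x²+15x⁴)/(360LEI) = -10·(7·4⁴-30·4²·(8/3)²+15·(8/3)⁴)/(360·4·200000) = 91/3037500 rad
Load 4 — applied couple M₀=-8 kN·m at a=2 m (b=L-a=2):
  θ_4 = (M₀x²/(2L)-M₀(x-a)+C₁)/EI  [x>a] with C₁=M₀(3b²-L²)/(6L)=4/3 = ((-8)·(8/3)²/(2·4)-(-8)·((8/3)-2)+(4/3))/200000 = -1/450000 rad
Superposition: θ = Σ θ_i = 833/97200000 rad ≈ 0.000009 rad

θ(8/3) = 833/97200000 rad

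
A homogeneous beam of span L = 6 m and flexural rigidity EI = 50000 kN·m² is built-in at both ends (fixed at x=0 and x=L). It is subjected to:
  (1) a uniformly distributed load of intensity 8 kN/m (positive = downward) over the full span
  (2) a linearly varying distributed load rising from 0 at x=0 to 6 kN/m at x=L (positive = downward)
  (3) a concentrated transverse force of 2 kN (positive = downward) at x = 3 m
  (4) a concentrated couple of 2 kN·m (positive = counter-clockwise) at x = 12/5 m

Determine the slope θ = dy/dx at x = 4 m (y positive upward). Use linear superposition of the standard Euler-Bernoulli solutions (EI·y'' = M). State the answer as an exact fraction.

Load 1 — uniform load w=8 kN/m over full span:
  θ_1 = -wx(L-x)(L-2x)/(12EI) = -8·4·(6-4)·(6-2·4)/(12·50000) = 2/9375 rad
Load 2 — triangular load w₀=6 kN/m (0→w₀ over full span):
  θ_2 = -w₀(2x(L-x)(L-2x)(x+2L)+x²(L-x)²)/(120LEI) = -6·(2·4·(6-4)·(6-2·4)·(4+2·6)+4²·(6-4)²)/(120·6·50000) = 7/93750 rad
Load 3 — point force P=2 kN at a=3 m (b=L-a=3):
  θ_3 = Pa²(L-x)(2bL-(3b+a)(L-x))/(2L³EI)  [x>a] = 2·3²·(6-4)·(2·3·6-(3·3+3)·(6-4))/(2·6³·50000) = 1/50000 rad
Load 4 — applied couple M₀=2 kN·m at a=12/5 m (b=L-a=18/5):
  θ_4 = (R_Ax²/2 - M_Ax - M₀(x-a))/EI  [x>a] with R_A=12/25, M_A=6/25 = ((12/25)·4²/2 - (6/25)·4 - 2·(4-(12/5)))/50000 = -1/156250 rad
Superposition: θ = Σ θ_i = 377/1250000 rad ≈ 0.000302 rad

θ(4) = 377/1250000 rad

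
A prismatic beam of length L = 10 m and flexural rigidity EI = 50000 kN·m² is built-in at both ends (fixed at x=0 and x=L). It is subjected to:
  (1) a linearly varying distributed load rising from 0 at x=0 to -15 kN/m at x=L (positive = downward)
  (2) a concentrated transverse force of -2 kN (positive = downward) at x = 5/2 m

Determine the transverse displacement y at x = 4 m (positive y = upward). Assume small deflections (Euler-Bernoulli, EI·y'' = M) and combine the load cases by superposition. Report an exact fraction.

y(4) = 7137/2000000 m

Load 1 — triangular load w₀=-15 kN/m (0→w₀ over full span):
  y_1 = -w₀x²(L-x)²(x+2L)/(120LEI) = -(-15)·4²·(10-4)²·(4+2·10)/(120·10·50000) = 54/15625 m
Load 2 — point force P=-2 kN at a=5/2 m (b=L-a=15/2):
  y_2 = -Pa²(L-x)²(3bL-(3b+a)(L-x))/(6L³EI)  [x>a] = -(-2)·(5/2)²·(10-4)²·(3·(15/2)·10-(3·(15/2)+(5/2))·(10-4))/(6·10³·50000) = 9/80000 m
Superposition: y = Σ y_i = 7137/2000000 m ≈ 0.003569 m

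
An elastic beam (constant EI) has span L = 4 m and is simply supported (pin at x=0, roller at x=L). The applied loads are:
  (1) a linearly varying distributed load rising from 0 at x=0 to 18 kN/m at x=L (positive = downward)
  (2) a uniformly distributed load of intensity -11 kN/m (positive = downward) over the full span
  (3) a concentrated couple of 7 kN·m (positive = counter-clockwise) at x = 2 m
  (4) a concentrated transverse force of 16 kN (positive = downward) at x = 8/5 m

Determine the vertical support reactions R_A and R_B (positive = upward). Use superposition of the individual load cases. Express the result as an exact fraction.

Load 1 — triangular load w₀=18 kN/m (0→w₀ over full span):
  R_A = w₀L/6 = 18·4/6 = 12 kN
  R_B = w₀L/3 = 18·4/3 = 24 kN
Load 2 — uniform load w=-11 kN/m over full span:
  R_A = wL/2 = (-11)·4/2 = -22 kN
  R_B = wL/2 = (-11)·4/2 = -22 kN
Load 3 — applied couple M₀=7 kN·m at a=2 m (b=L-a=2):
  R_A = M₀/L = 7/4 kN
  R_B = -M₀/L = -7/4 kN
Load 4 — point force P=16 kN at a=8/5 m (b=L-a=12/5):
  R_A = Pb/L = 16·(12/5)/4 = 48/5 kN
  R_B = Pa/L = 16·(8/5)/4 = 32/5 kN
Superposition: R_A = 27/20 kN, R_B = 133/20 kN

R_A = 27/20 kN, R_B = 133/20 kN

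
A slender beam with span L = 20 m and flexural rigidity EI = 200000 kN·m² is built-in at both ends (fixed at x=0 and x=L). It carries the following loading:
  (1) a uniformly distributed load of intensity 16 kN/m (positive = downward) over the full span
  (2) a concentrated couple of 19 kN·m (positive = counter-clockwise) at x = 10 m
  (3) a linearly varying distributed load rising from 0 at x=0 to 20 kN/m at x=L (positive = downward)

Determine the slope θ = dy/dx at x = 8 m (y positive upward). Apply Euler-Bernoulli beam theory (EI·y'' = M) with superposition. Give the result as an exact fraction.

θ(8) = -2221/500000 rad

Load 1 — uniform load w=16 kN/m over full span:
  θ_1 = -wx(L-x)(L-2x)/(12EI) = -16·8·(20-8)·(20-2·8)/(12·200000) = -8/3125 rad
Load 2 — applied couple M₀=19 kN·m at a=10 m (b=L-a=10):
  θ_2 = (R_Ax²/2 - M_Ax)/EI  [x≤a] with R_A=57/40, M_A=19/4 = ((57/40)·8²/2 - (19/4)·8)/200000 = 19/500000 rad
Load 3 — triangular load w₀=20 kN/m (0→w₀ over full span):
  θ_3 = -w₀(2x(L-x)(L-2x)(x+2L)+x²(L-x)²)/(120LEI) = -20·(2·8·(20-8)·(20-2·8)·(8+2·20)+8²·(20-8)²)/(120·20·200000) = -6/3125 rad
Superposition: θ = Σ θ_i = -2221/500000 rad ≈ -0.004442 rad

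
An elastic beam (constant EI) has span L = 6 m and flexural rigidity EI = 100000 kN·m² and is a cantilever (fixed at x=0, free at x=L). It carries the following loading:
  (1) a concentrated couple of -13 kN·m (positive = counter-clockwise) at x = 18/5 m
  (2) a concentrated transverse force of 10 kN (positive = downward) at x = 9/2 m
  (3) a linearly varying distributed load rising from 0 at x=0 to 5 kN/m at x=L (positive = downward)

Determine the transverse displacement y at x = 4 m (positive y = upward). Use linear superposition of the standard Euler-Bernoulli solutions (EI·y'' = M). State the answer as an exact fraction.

Load 1 — applied couple M₀=-13 kN·m at a=18/5 m (b=L-a=12/5):
  y_1 = M₀a(2x-a)/(2EI)  [x>a] = (-13)·(18/5)·(2·4-(18/5))/(2·100000) = -1287/1250000 m
Load 2 — point force P=10 kN at a=9/2 m (b=L-a=3/2):
  y_2 = -Px²(3a-x)/(6EI)  [x≤a] = -10·4²·(3·(9/2)-4)/(6·100000) = -19/7500 m
Load 3 — triangular load w₀=5 kN/m (0→w₀ over full span):
  y_3 = (w₀Lx³/12-w₀L²x²/6-w₀x⁵/(120L))/EI = (5·6·4³/12-5·6²·4²/6-5·4⁵/(120·6))/100000 = -92/28125 m
Superposition: y = Σ y_i = -76883/11250000 m ≈ -0.006834 m

y(4) = -76883/11250000 m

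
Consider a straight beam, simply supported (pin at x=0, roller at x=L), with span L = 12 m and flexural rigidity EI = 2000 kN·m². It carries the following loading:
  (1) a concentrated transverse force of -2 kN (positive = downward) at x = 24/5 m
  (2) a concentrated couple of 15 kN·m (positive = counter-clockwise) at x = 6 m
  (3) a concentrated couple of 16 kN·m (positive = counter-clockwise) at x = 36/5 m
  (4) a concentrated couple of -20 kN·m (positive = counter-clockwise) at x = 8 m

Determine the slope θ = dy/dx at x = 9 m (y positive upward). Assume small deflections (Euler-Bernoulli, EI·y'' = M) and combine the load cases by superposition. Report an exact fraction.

Load 1 — point force P=-2 kN at a=24/5 m (b=L-a=36/5):
  θ_1 = -Pa(2L²-6Lx+3x²+a²)/(6LEI)  [x>a] = -(-2)·(24/5)·(2·12²-6·12·9+3·9²+(24/5)²)/(6·12·2000) = -783/125000 rad
Load 2 — applied couple M₀=15 kN·m at a=6 m (b=L-a=6):
  θ_2 = (M₀x²/(2L)-M₀(x-a)+C₁)/EI  [x>a] with C₁=M₀(3b²-L²)/(6L)=-15/2 = (15·9²/(2·12)-15·(9-6)+(-15/2))/2000 = -3/3200 rad
Load 3 — applied couple M₀=16 kN·m at a=36/5 m (b=L-a=24/5):
  θ_3 = (M₀x²/(2L)-M₀(x-a)+C₁)/EI  [x>a] with C₁=M₀(3b²-L²)/(6L)=-416/25 = (16·9²/(2·12)-16·(9-(36/5))+(-416/25))/2000 = 107/25000 rad
Load 4 — applied couple M₀=-20 kN·m at a=8 m (b=L-a=4):
  θ_4 = (M₀x²/(2L)-M₀(x-a)+C₁)/EI  [x>a] with C₁=M₀(3b²-L²)/(6L)=80/3 = ((-20)·9²/(2·12)-(-20)·(9-8)+(80/3))/2000 = -1/96 rad
Superposition: θ = Σ θ_i = -80029/6000000 rad ≈ -0.013338 rad

θ(9) = -80029/6000000 rad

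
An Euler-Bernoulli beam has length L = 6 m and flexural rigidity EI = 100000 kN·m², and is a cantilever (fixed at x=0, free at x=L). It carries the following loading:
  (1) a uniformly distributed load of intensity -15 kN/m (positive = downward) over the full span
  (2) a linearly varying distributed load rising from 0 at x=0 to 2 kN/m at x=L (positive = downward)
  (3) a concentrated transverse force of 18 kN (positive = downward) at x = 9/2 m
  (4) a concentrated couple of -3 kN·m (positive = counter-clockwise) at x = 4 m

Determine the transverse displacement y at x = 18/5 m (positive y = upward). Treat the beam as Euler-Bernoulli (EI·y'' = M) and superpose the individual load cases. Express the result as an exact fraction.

Load 1 — uniform load w=-15 kN/m over full span:
  y_1 = -wx²(x²-4Lx+6L²)/(24EI) = -(-15)·(18/5)²·((18/5)²-4·6·(18/5)+6·6²)/(24·100000) = 72171/6250000 m
Load 2 — triangular load w₀=2 kN/m (0→w₀ over full span):
  y_2 = (w₀Lx³/12-w₀L²x²/6-w₀x⁵/(120L))/EI = (2·6·(18/5)³/12-2·6²·(18/5)²/6-2·(18/5)⁵/(120·6))/100000 = -431811/390625000 m
Load 3 — point force P=18 kN at a=9/2 m (b=L-a=3/2):
  y_3 = -Px²(3a-x)/(6EI)  [x≤a] = -18·(18/5)²·(3·(9/2)-(18/5))/(6·100000) = -24057/6250000 m
Load 4 — applied couple M₀=-3 kN·m at a=4 m (b=L-a=2):
  y_4 = M₀x²/(2EI)  [x≤a] = (-3)·(18/5)²/(2·100000) = -243/1250000 m
Superposition: y = Σ y_i = 4998753/781250000 m ≈ 0.006398 m

y(18/5) = 4998753/781250000 m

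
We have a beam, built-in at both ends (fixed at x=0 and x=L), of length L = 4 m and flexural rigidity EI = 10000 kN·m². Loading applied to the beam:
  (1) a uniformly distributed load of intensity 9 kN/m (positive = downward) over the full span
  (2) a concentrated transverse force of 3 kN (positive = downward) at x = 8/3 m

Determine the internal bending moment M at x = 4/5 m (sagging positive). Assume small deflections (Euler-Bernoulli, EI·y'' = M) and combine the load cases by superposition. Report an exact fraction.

Load 1 — uniform load w=9 kN/m over full span:
  M_1 = wLx/2 - wL²/12 - wx²/2 = 9·4·(4/5)/2 - 9·4²/12 - 9·(4/5)²/2 = -12/25 kN·m
Load 2 — point force P=3 kN at a=8/3 m (b=L-a=4/3):
  M_2 = Pb²(3a+b)x/L³ - Pab²/L²  [x≤a] = 3·(4/3)²·(3·(8/3)+(4/3))·(4/5)/4³ - 3·(8/3)·(4/3)²/4² = -4/15 kN·m
Superposition: M = Σ M_i = -56/75 kN·m ≈ -0.746667 kN·m

M(4/5) = -56/75 kN·m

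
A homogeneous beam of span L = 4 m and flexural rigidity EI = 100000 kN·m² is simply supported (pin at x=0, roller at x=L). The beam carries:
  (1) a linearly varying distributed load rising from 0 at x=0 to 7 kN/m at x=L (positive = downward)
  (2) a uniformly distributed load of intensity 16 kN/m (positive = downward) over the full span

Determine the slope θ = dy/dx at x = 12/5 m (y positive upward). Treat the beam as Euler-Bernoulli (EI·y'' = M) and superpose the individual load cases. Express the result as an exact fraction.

θ(12/5) = 2626/17578125 rad

Load 1 — triangular load w₀=7 kN/m (0→w₀ over full span):
  θ_1 = -w₀(7L⁴-30L²x²+15x⁴)/(360LEI) = -7·(7·4⁴-30·4²·(12/5)²+15·(12/5)⁴)/(360·4·100000) = 406/17578125 rad
Load 2 — uniform load w=16 kN/m over full span:
  θ_2 = -w(L³-6Lx²+4x³)/(24EI) = -16·(4³-6·4·(12/5)²+4·(12/5)³)/(24·100000) = 148/1171875 rad
Superposition: θ = Σ θ_i = 2626/17578125 rad ≈ 0.000149 rad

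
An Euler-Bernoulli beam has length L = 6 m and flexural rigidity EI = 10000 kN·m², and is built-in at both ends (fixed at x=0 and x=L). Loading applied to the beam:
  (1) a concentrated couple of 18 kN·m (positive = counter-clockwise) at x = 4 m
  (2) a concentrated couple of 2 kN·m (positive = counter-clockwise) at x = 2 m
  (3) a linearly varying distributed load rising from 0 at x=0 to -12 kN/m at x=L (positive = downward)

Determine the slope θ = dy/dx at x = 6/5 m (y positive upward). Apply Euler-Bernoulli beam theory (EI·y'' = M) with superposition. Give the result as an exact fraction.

Load 1 — applied couple M₀=18 kN·m at a=4 m (b=L-a=2):
  θ_1 = (R_Ax²/2 - M_Ax)/EI  [x≤a] with R_A=4, M_A=6 = (4·(6/5)²/2 - 6·(6/5))/10000 = -27/62500 rad
Load 2 — applied couple M₀=2 kN·m at a=2 m (b=L-a=4):
  θ_2 = (R_Ax²/2 - M_Ax)/EI  [x≤a] with R_A=4/9, M_A=0 = ((4/9)·(6/5)²/2 - 0·(6/5))/10000 = 1/31250 rad
Load 3 — triangular load w₀=-12 kN/m (0→w₀ over full span):
  θ_3 = -w₀(2x(L-x)(L-2x)(x+2L)+x²(L-x)²)/(120LEI) = -(-12)·(2·(6/5)·(6-(6/5))·(6-2·(6/5))·((6/5)+2·6)+(6/5)²·(6-(6/5))²)/(120·6·10000) = 378/390625 rad
Superposition: θ = Σ θ_i = 887/1562500 rad ≈ 0.000568 rad

θ(6/5) = 887/1562500 rad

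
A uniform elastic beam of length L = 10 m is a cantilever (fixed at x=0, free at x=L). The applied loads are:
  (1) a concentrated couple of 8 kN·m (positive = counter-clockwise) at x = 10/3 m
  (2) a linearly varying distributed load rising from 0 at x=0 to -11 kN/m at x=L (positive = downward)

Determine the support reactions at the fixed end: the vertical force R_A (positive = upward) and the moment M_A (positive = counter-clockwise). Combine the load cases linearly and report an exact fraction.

R_A = -55 kN, M_A = -1124/3 kN·m

Load 1 — applied couple M₀=8 kN·m at a=10/3 m (b=L-a=20/3):
  R_A = 0 kN
  M_A = -M₀ = -8 kN·m
Load 2 — triangular load w₀=-11 kN/m (0→w₀ over full span):
  R_A = w₀L/2 = (-11)·10/2 = -55 kN
  M_A = w₀L²/3 = (-11)·10²/3 = -1100/3 kN·m
Superposition: R_A = -55 kN, M_A = -1124/3 kN·m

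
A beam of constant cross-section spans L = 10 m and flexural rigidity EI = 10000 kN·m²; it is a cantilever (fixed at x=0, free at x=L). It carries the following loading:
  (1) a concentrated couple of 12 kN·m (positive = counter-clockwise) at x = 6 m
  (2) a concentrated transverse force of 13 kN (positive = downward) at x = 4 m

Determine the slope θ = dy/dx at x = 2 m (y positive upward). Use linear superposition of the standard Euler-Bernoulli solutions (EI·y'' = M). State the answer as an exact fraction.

θ(2) = -27/5000 rad

Load 1 — applied couple M₀=12 kN·m at a=6 m (b=L-a=4):
  θ_1 = M₀x/EI  [x≤a] = 12·2/10000 = 3/1250 rad
Load 2 — point force P=13 kN at a=4 m (b=L-a=6):
  θ_2 = -Px(2a-x)/(2EI)  [x≤a] = -13·2·(2·4-2)/(2·10000) = -39/5000 rad
Superposition: θ = Σ θ_i = -27/5000 rad ≈ -0.005400 rad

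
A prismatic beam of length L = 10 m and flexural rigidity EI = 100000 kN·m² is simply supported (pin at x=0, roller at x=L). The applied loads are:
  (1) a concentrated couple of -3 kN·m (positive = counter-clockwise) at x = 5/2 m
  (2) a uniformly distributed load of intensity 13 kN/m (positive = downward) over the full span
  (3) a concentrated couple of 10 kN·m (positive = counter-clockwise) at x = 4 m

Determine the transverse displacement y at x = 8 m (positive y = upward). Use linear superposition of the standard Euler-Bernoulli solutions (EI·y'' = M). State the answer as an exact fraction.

Load 1 — applied couple M₀=-3 kN·m at a=5/2 m (b=L-a=15/2):
  y_1 = (M₀x³/(6L)-M₀(x-a)²/2+C₁x)/EI  [x>a] with C₁=M₀(3b²-L²)/(6L)=-55/16 = ((-3)·8³/(6·10)-(-3)·(8-(5/2))²/2+(-55/16)·8)/100000 = -309/4000000 m
Load 2 — uniform load w=13 kN/m over full span:
  y_2 = -wx(L³-2Lx²+x³)/(24EI) = -13·8·(10³-2·10·8²+8³)/(24·100000) = -377/37500 m
Load 3 — applied couple M₀=10 kN·m at a=4 m (b=L-a=6):
  y_3 = (M₀x³/(6L)-M₀(x-a)²/2+C₁x)/EI  [x>a] with C₁=M₀(3b²-L²)/(6L)=4/3 = (10·8³/(6·10)-10·(8-4)²/2+(4/3)·8)/100000 = 1/6250 m
Superposition: y = Σ y_i = -119647/12000000 m ≈ -0.009971 m

y(8) = -119647/12000000 m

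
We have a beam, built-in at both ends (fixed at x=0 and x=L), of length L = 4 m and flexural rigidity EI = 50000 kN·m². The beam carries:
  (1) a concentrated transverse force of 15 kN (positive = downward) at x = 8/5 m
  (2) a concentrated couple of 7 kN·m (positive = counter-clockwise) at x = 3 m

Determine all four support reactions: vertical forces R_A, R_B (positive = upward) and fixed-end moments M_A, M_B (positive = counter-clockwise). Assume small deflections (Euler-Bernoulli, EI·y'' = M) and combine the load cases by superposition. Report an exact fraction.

R_A = 9351/800 kN, M_A = 4331/400 kN·m, R_B = 2649/800 kN, M_B = -2829/400 kN·m

Load 1 — point force P=15 kN at a=8/5 m (b=L-a=12/5):
  R_A = Pb²(3a+b)/L³ = 15·(12/5)²·(3·(8/5)+(12/5))/4³ = 243/25 kN
  M_A = Pab²/L² = 15·(8/5)·(12/5)²/4² = 216/25 kN·m
  R_B = Pa²(a+3b)/L³ = 15·(8/5)²·((8/5)+3·(12/5))/4³ = 132/25 kN
  M_B = -Pa²b/L² = -15·(8/5)²·(12/5)/4² = -144/25 kN·m
Load 2 — applied couple M₀=7 kN·m at a=3 m (b=L-a=1):
  R_A = 6M₀ab/L³ = 6·7·3·1/4³ = 63/32 kN
  M_A = M₀b(2a-b)/L² = 7·1·(2·3-1)/4² = 35/16 kN·m
  R_B = -6M₀ab/L³ = -6·7·3·1/4³ = -63/32 kN
  M_B = M₀a(2b-a)/L² = 7·3·(2·1-3)/4² = -21/16 kN·m
Superposition: R_A = 9351/800 kN, M_A = 4331/400 kN·m, R_B = 2649/800 kN, M_B = -2829/400 kN·m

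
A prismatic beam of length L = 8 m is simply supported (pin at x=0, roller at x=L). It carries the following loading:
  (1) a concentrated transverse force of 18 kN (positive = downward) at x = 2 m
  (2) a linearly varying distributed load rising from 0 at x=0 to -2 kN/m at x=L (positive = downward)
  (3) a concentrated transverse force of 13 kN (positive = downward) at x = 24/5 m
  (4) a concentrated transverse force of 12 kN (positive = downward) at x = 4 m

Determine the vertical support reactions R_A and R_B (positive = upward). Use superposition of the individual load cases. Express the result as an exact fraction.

Load 1 — point force P=18 kN at a=2 m (b=L-a=6):
  R_A = Pb/L = 18·6/8 = 27/2 kN
  R_B = Pa/L = 18·2/8 = 9/2 kN
Load 2 — triangular load w₀=-2 kN/m (0→w₀ over full span):
  R_A = w₀L/6 = (-2)·8/6 = -8/3 kN
  R_B = w₀L/3 = (-2)·8/3 = -16/3 kN
Load 3 — point force P=13 kN at a=24/5 m (b=L-a=16/5):
  R_A = Pb/L = 13·(16/5)/8 = 26/5 kN
  R_B = Pa/L = 13·(24/5)/8 = 39/5 kN
Load 4 — point force P=12 kN at a=4 m (b=L-a=4):
  R_A = Pb/L = 12·4/8 = 6 kN
  R_B = Pa/L = 12·4/8 = 6 kN
Superposition: R_A = 661/30 kN, R_B = 389/30 kN

R_A = 661/30 kN, R_B = 389/30 kN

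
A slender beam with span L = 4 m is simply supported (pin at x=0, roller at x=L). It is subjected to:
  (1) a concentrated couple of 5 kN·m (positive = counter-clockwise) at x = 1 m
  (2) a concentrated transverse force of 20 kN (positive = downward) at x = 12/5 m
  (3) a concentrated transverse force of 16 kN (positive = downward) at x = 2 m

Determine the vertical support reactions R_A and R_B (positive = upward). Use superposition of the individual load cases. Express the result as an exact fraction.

Load 1 — applied couple M₀=5 kN·m at a=1 m (b=L-a=3):
  R_A = M₀/L = 5/4 kN
  R_B = -M₀/L = -5/4 kN
Load 2 — point force P=20 kN at a=12/5 m (b=L-a=8/5):
  R_A = Pb/L = 20·(8/5)/4 = 8 kN
  R_B = Pa/L = 20·(12/5)/4 = 12 kN
Load 3 — point force P=16 kN at a=2 m (b=L-a=2):
  R_A = Pb/L = 16·2/4 = 8 kN
  R_B = Pa/L = 16·2/4 = 8 kN
Superposition: R_A = 69/4 kN, R_B = 75/4 kN

R_A = 69/4 kN, R_B = 75/4 kN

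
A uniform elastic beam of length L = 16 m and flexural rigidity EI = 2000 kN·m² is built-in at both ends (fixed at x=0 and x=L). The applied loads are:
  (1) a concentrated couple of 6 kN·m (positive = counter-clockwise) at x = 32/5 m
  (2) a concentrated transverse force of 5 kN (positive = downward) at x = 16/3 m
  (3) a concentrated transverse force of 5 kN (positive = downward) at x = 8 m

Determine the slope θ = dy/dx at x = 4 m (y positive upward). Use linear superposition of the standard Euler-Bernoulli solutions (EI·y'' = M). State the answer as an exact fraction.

Load 1 — applied couple M₀=6 kN·m at a=32/5 m (b=L-a=48/5):
  θ_1 = (R_Ax²/2 - M_Ax)/EI  [x≤a] with R_A=27/50, M_A=18/25 = ((27/50)·4²/2 - (18/25)·4)/2000 = 9/12500 rad
Load 2 — point force P=5 kN at a=16/3 m (b=L-a=32/3):
  θ_2 = -Pb²x(2aL-(3a+b)x)/(2L³EI)  [x≤a] = -5·(32/3)²·4·(2·(16/3)·16-(3·(16/3)+(32/3))·4)/(2·16³·2000) = -2/225 rad
Load 3 — point force P=5 kN at a=8 m (b=L-a=8):
  θ_3 = -Pb²x(2aL-(3a+b)x)/(2L³EI)  [x≤a] = -5·8²·4·(2·8·16-(3·8+8)·4)/(2·16³·2000) = -1/100 rad
Superposition: θ = Σ θ_i = -511/28125 rad ≈ -0.018169 rad

θ(4) = -511/28125 rad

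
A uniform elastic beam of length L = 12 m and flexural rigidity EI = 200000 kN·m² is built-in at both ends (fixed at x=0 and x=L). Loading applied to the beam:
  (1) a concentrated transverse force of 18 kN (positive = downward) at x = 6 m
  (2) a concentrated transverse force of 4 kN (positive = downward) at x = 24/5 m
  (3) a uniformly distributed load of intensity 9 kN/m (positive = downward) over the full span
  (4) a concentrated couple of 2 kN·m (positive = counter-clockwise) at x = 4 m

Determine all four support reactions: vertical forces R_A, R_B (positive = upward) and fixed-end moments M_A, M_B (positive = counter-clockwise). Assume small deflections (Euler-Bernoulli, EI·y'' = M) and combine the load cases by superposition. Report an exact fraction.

R_A = 74041/1125 kN, M_A = 17739/125 kN·m, R_B = 72209/1125 kN, M_B = -52103/375 kN·m

Load 1 — point force P=18 kN at a=6 m (b=L-a=6):
  R_A = Pb²(3a+b)/L³ = 18·6²·(3·6+6)/12³ = 9 kN
  M_A = Pab²/L² = 18·6·6²/12² = 27 kN·m
  R_B = Pa²(a+3b)/L³ = 18·6²·(6+3·6)/12³ = 9 kN
  M_B = -Pa²b/L² = -18·6²·6/12² = -27 kN·m
Load 2 — point force P=4 kN at a=24/5 m (b=L-a=36/5):
  R_A = Pb²(3a+b)/L³ = 4·(36/5)²·(3·(24/5)+(36/5))/12³ = 324/125 kN
  M_A = Pab²/L² = 4·(24/5)·(36/5)²/12² = 864/125 kN·m
  R_B = Pa²(a+3b)/L³ = 4·(24/5)²·((24/5)+3·(36/5))/12³ = 176/125 kN
  M_B = -Pa²b/L² = -4·(24/5)²·(36/5)/12² = -576/125 kN·m
Load 3 — uniform load w=9 kN/m over full span:
  R_A = wL/2 = 9·12/2 = 54 kN
  M_A = wL²/12 = 9·12²/12 = 108 kN·m
  R_B = wL/2 = 9·12/2 = 54 kN
  M_B = -wL²/12 = -9·12²/12 = -108 kN·m
Load 4 — applied couple M₀=2 kN·m at a=4 m (b=L-a=8):
  R_A = 6M₀ab/L³ = 6·2·4·8/12³ = 2/9 kN
  M_A = M₀b(2a-b)/L² = 2·8·(2·4-8)/12² = 0 kN·m
  R_B = -6M₀ab/L³ = -6·2·4·8/12³ = -2/9 kN
  M_B = M₀a(2b-a)/L² = 2·4·(2·8-4)/12² = 2/3 kN·m
Superposition: R_A = 74041/1125 kN, M_A = 17739/125 kN·m, R_B = 72209/1125 kN, M_B = -52103/375 kN·m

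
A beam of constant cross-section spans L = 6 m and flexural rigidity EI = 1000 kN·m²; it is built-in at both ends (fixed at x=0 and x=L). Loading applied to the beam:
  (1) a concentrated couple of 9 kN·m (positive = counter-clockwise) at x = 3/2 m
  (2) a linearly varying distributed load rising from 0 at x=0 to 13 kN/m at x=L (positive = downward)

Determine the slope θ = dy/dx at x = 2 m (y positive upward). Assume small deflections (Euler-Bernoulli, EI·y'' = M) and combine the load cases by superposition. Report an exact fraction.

θ(2) = -1259/180000 rad

Load 1 — applied couple M₀=9 kN·m at a=3/2 m (b=L-a=9/2):
  θ_1 = (R_Ax²/2 - M_Ax - M₀(x-a))/EI  [x>a] with R_A=27/16, M_A=-27/16 = ((27/16)·2²/2 - (-27/16)·2 - 9·(2-(3/2)))/1000 = 9/4000 rad
Load 2 — triangular load w₀=13 kN/m (0→w₀ over full span):
  θ_2 = -w₀(2x(L-x)(L-2x)(x+2L)+x²(L-x)²)/(120LEI) = -13·(2·2·(6-2)·(6-2·2)·(2+2·6)+2²·(6-2)²)/(120·6·1000) = -52/5625 rad
Superposition: θ = Σ θ_i = -1259/180000 rad ≈ -0.006994 rad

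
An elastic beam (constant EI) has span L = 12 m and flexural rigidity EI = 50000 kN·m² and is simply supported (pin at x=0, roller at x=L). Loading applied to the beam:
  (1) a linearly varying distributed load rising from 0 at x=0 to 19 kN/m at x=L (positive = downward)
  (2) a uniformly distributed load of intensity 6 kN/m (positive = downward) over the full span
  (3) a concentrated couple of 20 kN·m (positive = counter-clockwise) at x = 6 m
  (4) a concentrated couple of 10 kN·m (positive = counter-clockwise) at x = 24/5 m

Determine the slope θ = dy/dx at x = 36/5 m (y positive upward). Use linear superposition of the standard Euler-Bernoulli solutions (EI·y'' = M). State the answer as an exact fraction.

Load 1 — triangular load w₀=19 kN/m (0→w₀ over full span):
  θ_1 = -w₀(7L⁴-30L²x²+15x⁴)/(360LEI) = -19·(7·12⁴-30·12²·(36/5)²+15·(36/5)⁴)/(360·12·50000) = 6612/1953125 rad
Load 2 — uniform load w=6 kN/m over full span:
  θ_2 = -w(L³-6Lx²+4x³)/(24EI) = -6·(12³-6·12·(36/5)²+4·(36/5)³)/(24·50000) = 999/390625 rad
Load 3 — applied couple M₀=20 kN·m at a=6 m (b=L-a=6):
  θ_3 = (M₀x²/(2L)-M₀(x-a)+C₁)/EI  [x>a] with C₁=M₀(3b²-L²)/(6L)=-10 = (20·(36/5)²/(2·12)-20·((36/5)-6)+(-10))/50000 = 23/125000 rad
Load 4 — applied couple M₀=10 kN·m at a=24/5 m (b=L-a=36/5):
  θ_4 = (M₀x²/(2L)-M₀(x-a)+C₁)/EI  [x>a] with C₁=M₀(3b²-L²)/(6L)=8/5 = (10·(36/5)²/(2·12)-10·((36/5)-(24/5))+(8/5))/50000 = -1/62500 rad
Superposition: θ = Σ θ_i = 95481/15625000 rad ≈ 0.006111 rad

θ(36/5) = 95481/15625000 rad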